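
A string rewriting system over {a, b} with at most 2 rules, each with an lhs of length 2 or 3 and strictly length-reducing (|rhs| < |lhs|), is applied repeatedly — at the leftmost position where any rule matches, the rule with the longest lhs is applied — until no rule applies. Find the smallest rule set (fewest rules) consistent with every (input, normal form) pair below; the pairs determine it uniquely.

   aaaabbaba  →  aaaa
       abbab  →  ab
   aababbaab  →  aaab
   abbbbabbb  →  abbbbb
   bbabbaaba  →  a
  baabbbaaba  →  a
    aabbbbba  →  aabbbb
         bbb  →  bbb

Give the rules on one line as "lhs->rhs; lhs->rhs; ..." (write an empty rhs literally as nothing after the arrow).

ba->; bab->

  | aaaabbaba => aaaaba => aaaa
  | abbab => ab
  | aababbaab => aabaab => aaab
  | abbbbabbb => abbbbb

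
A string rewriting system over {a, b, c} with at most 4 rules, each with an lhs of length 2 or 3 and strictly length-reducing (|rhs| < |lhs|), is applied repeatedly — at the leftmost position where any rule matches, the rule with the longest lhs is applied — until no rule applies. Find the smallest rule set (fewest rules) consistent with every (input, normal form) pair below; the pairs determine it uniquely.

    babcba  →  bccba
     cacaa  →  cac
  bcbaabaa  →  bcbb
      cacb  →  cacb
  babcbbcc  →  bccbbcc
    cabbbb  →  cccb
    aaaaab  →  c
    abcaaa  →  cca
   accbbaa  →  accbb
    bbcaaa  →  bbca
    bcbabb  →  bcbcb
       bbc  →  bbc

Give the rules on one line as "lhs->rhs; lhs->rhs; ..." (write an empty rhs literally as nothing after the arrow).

aa->; ab->c; bbb->cb

  | babcba => bccba
  | cacaa => cac
  | bcbaabaa => bcbbaa => bcbb
  | cacb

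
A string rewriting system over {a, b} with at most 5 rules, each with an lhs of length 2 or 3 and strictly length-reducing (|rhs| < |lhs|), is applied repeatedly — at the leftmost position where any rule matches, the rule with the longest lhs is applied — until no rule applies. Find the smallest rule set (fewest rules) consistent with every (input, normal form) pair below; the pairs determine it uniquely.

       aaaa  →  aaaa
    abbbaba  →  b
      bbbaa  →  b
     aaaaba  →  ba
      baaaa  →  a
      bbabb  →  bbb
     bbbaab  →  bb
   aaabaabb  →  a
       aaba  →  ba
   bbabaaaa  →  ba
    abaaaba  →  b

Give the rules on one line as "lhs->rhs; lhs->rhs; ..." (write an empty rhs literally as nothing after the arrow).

  | aaaa
  | abbbaba => abbaba => ababa => baba => bba => b
  | bbbaa => bba => b
  | aaaaba => aaaba => aaba => aba => ba

ab->a; aba->ba; baa->ab; bba->b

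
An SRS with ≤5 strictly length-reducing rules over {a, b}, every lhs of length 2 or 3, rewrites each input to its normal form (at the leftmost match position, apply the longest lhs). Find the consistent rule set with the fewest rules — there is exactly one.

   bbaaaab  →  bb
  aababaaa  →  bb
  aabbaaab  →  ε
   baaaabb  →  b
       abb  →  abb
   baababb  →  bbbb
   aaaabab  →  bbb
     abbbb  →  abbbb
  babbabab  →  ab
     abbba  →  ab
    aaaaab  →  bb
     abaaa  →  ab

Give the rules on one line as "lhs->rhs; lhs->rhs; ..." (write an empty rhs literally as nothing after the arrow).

  | bbaaaab => aaaaab => baaab => bbab => aab => bb
  | aababaaa => bbabaaa => aabaaa => bbaaa => aaaa => baa => bb
  | aabbaaab => bbbaaab => baaaab => bbaab => aaab => bab => ε
  | baaaabb => bbaabb => aaabb => babb => b

aa->b; aba->ab; bab->; bba->aa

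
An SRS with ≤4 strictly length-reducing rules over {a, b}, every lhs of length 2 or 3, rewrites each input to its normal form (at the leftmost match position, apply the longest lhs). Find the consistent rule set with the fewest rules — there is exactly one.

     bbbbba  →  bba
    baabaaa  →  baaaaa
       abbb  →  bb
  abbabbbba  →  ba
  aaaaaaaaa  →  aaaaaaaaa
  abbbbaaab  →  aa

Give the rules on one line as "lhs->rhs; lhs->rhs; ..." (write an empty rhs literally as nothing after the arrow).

  | bbbbba => bba
  | baabaaa => baaaaa
  | abbb => bb
  | abbabbbba => babbbba => bbbba => ba

ab->; aba->aa; bbb->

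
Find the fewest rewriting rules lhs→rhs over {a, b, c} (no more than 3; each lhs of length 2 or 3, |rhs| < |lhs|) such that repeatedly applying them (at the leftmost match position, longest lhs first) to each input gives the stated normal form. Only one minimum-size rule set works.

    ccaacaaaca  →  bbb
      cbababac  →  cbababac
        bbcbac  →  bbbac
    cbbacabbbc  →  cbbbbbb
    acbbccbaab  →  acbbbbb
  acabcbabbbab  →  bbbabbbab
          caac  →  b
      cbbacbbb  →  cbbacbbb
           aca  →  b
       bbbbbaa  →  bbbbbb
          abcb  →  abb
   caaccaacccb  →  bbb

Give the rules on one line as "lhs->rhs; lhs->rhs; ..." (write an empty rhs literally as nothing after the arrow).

aa->b; bc->b; ca->a

  | ccaacaaaca => caacaaaca => aacaaaca => bcaaaca => baaaca => bbaca => bbaa => bbb
  | cbababac
  | bbcbac => bbbac
  | cbbacabbbc => cbbaabbbc => cbbbbbbc => cbbbbbb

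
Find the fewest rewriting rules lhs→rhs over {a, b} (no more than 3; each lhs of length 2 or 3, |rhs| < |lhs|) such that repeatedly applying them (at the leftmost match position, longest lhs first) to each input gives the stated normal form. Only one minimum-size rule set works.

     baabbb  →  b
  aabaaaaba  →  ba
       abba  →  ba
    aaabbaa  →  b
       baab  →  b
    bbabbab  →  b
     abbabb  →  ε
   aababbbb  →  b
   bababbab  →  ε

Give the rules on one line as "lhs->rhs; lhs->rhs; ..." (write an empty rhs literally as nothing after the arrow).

aa->b; ab->; bb->

  | baabbb => bbbbb => bbb => b
  | aabaaaaba => bbaaaaba => aaaaba => baaba => bbba => ba
  | abba => ba
  | aaabbaa => babbaa => bbaa => aa => b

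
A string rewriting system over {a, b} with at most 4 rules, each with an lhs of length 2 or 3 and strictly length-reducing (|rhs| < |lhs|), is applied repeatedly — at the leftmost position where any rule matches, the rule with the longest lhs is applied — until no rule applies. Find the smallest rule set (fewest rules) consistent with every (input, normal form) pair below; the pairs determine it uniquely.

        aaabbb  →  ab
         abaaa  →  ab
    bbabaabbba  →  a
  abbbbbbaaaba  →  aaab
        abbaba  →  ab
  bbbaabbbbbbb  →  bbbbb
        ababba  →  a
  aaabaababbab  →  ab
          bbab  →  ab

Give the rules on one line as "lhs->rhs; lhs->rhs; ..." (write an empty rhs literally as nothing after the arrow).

  | aaabbb => aabb => ab
  | abaaa => abaa => aba => ab
  | bbabaabbba => babaabbba => abaabbba => ababbba => abbbba => bbba => bba => ba => a
  | abbbbbbaaaba => bbbbbaaaba => bbbbaaaba => bbbaaaba => bbaaaba => baaaba => aaaba => aaab

aba->ab; abb->b; ba->a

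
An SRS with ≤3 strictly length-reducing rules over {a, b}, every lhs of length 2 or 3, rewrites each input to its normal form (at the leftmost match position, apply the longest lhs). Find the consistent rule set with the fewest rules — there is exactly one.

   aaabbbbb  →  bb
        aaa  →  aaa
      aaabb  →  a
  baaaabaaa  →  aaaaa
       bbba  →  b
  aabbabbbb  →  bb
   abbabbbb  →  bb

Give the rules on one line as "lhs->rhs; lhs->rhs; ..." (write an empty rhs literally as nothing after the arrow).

ab->; ba->; bbb->bb

  | aaabbbbb => aabbbb => abbb => bb
  | aaa
  | aaabb => aab => a
  | baaaabaaa => aaabaaa => aaaaa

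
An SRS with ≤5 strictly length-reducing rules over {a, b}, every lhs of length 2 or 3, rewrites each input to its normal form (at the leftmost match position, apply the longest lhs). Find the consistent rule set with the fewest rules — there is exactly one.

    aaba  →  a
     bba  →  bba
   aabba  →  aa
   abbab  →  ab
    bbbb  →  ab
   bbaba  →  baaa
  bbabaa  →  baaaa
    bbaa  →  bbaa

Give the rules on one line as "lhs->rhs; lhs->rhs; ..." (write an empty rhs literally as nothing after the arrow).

aba->; abb->; bab->aa; bbb->a

  | aaba => a
  | bba
  | aabba => aa
  | abbab => ab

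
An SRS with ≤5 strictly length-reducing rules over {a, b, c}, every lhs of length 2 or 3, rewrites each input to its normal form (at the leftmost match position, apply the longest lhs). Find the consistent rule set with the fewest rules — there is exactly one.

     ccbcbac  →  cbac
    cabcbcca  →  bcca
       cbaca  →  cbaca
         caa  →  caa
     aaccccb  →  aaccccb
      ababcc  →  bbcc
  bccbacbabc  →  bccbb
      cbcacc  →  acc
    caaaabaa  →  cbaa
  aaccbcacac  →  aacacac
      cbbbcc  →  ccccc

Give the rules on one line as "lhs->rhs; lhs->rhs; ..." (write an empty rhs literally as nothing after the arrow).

ab->b; acb->bc; bbb->cc; cbc->

  | ccbcbac => cbac
  | cabcbcca => cbcbcca => bcca
  | cbaca
  | caa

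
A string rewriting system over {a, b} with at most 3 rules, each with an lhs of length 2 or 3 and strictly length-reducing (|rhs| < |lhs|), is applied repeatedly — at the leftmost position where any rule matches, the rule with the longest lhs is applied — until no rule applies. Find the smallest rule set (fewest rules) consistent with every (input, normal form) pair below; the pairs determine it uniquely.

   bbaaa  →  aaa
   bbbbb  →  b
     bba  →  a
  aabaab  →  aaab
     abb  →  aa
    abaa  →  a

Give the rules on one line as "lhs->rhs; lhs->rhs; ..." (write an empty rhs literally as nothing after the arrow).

  | bbaaa => aaa
  | bbbbb => bbb => b
  | bba => a
  | aabaab => abbab => aaab

aba->bb; abb->aa; bb->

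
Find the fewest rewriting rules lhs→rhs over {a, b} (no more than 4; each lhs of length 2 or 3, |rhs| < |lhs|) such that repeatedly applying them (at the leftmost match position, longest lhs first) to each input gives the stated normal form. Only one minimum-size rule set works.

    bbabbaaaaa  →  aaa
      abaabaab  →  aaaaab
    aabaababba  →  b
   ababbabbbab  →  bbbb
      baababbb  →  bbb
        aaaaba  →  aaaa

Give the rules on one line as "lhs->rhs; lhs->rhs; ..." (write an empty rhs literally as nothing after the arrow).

abb->bb; ba->; baa->aa; bba->b

  | bbabbaaaaa => bbbaaaaa => bbaaaa => baaa => aaa
  | abaabaab => aaabaab => aaaaab
  | aabaababba => aaaababba => aaaabba => aaabba => aabba => abba => bba => b
  | ababbabbbab => abbabbbab => bbabbbab => bbbbab => bbbb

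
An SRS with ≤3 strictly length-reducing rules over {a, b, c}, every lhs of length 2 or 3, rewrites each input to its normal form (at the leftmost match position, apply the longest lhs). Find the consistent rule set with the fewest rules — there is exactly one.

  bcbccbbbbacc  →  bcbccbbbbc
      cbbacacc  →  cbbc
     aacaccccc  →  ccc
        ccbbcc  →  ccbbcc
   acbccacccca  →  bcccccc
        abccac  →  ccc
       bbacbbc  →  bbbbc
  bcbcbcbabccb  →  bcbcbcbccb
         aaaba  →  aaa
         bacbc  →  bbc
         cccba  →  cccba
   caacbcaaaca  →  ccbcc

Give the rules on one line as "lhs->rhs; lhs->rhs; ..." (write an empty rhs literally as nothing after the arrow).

  | bcbccbbbbacc => bcbccbbbbc
  | cbbacacc => cbbacc => cbbc
  | aacaccccc => aaccccc => acccc => ccc
  | ccbbcc

ab->; ac->; ca->c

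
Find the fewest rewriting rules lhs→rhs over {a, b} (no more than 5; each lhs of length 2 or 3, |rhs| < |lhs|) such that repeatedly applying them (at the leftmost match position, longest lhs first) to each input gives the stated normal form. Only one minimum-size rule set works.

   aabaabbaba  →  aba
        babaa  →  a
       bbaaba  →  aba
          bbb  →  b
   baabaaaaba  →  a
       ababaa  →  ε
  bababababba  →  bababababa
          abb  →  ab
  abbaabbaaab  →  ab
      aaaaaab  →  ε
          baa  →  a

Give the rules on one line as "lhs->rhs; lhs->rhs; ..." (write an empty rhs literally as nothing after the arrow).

  | aabaabbaba => aaaabbaba => aabbaba => aababa => aaaba => aba
  | babaa => baa => a
  | bbaaba => baaba => aba
  | bbb => bb => b

aa->; aab->aa; baa->a; bb->b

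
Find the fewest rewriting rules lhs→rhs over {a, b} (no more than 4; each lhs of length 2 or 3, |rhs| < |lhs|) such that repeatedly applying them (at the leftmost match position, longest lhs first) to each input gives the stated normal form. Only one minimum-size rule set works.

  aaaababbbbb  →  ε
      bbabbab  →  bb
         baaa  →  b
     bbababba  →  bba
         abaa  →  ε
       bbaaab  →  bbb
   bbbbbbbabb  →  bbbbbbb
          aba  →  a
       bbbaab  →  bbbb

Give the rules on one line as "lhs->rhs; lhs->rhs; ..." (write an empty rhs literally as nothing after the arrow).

  | aaaababbbbb => ababbbbb => abbbbb => abbbb => abbb => abb => ab => ε
  | bbabbab => bbabab => bbab => bb
  | baaa => b
  | bbababba => bbabba => bbaba => bba

aa->; aaa->; ab->; abb->ab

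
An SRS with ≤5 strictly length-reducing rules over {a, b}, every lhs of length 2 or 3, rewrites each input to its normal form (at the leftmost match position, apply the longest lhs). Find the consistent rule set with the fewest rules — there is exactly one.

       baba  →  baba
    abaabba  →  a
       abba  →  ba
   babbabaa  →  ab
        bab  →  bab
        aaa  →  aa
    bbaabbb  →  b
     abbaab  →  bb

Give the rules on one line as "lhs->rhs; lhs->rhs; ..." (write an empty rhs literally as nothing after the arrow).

aaa->aa; abb->b; baa->b; bba->a

  | baba
  | abaabba => abbba => bba => a
  | abba => ba
  | babbabaa => bbabaa => abaa => ab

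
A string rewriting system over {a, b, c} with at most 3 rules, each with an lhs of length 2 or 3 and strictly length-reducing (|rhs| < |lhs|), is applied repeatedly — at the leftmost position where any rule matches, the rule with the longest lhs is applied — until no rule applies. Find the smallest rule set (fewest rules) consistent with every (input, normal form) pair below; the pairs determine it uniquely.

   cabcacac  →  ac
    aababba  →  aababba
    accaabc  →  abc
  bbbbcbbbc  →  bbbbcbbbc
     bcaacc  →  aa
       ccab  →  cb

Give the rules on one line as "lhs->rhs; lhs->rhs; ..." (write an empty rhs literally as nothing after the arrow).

  | cabcacac => bcacac => acac => ac
  | aababba
  | accaabc => acabc => abc
  | bbbbcbbbc

aac->aa; bca->a; ca->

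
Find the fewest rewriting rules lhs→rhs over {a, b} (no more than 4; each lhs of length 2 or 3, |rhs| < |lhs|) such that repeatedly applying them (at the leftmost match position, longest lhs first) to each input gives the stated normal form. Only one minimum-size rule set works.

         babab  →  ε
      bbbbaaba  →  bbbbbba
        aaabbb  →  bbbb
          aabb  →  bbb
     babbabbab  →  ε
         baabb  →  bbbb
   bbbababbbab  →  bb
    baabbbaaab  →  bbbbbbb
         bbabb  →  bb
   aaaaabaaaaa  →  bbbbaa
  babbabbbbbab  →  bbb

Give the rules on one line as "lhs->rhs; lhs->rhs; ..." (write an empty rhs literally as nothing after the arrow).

  | babab => ab => ε
  | bbbbaaba => bbbbbba
  | aaabbb => bbbb
  | aabb => bbb

aaa->b; aab->bb; ab->; bab->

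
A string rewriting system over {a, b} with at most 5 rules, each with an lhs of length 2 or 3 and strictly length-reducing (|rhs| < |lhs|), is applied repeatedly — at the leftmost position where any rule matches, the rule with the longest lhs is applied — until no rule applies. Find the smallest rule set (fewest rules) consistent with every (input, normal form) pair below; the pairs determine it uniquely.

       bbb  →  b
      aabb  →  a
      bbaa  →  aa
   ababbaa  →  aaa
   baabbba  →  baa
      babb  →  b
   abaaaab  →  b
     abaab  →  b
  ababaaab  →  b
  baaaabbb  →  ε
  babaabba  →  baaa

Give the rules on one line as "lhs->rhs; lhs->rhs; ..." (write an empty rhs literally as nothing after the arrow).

  | bbb => b
  | aabb => a
  | bbaa => aa
  | ababbaa => aabbaa => aaa

ab->b; aba->aa; abb->; bb->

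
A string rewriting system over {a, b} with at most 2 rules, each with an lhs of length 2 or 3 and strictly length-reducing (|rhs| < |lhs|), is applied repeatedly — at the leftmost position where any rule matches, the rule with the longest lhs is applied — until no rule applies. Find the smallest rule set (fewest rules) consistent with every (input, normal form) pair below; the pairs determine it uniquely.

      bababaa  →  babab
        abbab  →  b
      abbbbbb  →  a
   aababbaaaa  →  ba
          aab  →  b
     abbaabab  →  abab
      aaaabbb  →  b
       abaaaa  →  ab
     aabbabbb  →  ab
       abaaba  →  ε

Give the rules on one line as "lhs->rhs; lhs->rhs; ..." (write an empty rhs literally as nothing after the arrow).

aa->; bb->

  | bababaa => babab
  | abbab => aab => b
  | abbbbbb => abbbb => abb => a
  | aababbaaaa => babbaaaa => baaaaa => baaa => ba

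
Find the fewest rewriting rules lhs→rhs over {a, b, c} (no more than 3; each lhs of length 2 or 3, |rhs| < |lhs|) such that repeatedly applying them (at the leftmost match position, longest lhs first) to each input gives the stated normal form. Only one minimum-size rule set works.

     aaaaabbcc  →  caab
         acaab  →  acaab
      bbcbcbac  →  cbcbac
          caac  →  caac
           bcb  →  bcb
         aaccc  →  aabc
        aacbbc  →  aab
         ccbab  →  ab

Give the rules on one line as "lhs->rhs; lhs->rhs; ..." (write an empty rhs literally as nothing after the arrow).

  | aaaaabbcc => caabbcc => caacc => caab
  | acaab
  | bbcbcbac => cbcbac
  | caac

aaa->c; bb->; cc->b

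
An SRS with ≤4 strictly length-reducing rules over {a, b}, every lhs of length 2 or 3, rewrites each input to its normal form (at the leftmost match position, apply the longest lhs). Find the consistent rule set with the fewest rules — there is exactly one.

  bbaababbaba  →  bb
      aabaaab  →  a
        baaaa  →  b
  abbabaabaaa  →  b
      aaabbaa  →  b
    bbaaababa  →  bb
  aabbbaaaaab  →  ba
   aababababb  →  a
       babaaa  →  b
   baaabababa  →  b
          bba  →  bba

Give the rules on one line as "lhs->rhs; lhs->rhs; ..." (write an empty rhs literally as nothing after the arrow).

aa->; aab->a; ab->a; abb->b

  | bbaababbaba => bbaabbaba => bbababa => bbaaba => bbaa => bb
  | aabaaab => aaaab => aab => a
  | baaaa => baa => b
  | abbabaabaaa => babaabaaa => baaabaaa => babaaa => baaaa => baa => b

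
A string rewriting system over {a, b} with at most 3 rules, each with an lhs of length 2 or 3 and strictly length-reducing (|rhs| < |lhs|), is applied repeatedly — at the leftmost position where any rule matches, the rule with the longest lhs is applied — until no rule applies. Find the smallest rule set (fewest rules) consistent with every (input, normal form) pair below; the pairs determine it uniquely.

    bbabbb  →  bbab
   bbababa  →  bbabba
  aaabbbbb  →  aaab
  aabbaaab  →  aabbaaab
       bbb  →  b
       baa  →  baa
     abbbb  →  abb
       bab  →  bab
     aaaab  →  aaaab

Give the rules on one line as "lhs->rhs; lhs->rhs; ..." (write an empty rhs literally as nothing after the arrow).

aba->ab; bbb->b

  | bbabbb => bbab
  | bbababa => bbabba
  | aaabbbbb => aaabbb => aaab
  | aabbaaab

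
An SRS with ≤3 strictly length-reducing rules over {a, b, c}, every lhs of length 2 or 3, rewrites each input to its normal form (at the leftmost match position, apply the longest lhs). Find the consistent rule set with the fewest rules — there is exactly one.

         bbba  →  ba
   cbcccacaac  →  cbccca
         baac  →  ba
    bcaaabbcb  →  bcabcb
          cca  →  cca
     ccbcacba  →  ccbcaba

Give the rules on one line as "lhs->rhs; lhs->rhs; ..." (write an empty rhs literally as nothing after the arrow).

  | bbba => bba => ba
  | cbcccacaac => cbcccaaac => cbcccaac => cbcccac => cbccca
  | baac => bac => ba
  | bcaaabbcb => bcaabbcb => bcabbcb => bcabcb

aa->a; ac->a; bb->b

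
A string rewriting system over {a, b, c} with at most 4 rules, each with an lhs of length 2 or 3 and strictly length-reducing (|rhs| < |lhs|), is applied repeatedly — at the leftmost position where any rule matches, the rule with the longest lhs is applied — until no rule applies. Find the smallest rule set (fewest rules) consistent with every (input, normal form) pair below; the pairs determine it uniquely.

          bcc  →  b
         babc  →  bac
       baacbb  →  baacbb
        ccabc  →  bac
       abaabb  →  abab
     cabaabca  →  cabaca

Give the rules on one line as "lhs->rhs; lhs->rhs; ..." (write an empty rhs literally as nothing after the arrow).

  | bcc => cc => b
  | babc => bac
  | baacbb
  | ccabc => babc => bac

aab->a; bc->c; cc->b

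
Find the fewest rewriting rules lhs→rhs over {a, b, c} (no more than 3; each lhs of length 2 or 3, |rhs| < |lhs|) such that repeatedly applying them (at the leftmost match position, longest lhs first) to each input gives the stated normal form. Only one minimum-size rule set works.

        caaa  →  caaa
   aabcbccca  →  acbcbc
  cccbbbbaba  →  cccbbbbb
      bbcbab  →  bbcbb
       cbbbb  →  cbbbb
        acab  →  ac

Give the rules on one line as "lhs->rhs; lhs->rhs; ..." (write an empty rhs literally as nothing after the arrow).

ab->; ba->b; cca->bc

  | caaa
  | aabcbccca => acbccca => acbcbc
  | cccbbbbaba => cccbbbbba => cccbbbbb
  | bbcbab => bbcbb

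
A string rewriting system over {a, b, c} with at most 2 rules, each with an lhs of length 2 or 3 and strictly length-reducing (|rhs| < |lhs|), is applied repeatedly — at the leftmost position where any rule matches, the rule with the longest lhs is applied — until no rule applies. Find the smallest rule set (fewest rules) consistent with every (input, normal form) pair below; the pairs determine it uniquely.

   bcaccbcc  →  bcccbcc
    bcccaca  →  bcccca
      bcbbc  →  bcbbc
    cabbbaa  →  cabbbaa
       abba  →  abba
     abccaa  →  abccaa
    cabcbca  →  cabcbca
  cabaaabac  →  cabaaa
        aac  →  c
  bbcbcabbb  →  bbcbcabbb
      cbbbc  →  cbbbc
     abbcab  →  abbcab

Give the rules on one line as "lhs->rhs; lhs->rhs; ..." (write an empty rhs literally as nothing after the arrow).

  | bcaccbcc => bcccbcc
  | bcccaca => bcccca
  | bcbbc
  | cabbbaa

ac->c; bac->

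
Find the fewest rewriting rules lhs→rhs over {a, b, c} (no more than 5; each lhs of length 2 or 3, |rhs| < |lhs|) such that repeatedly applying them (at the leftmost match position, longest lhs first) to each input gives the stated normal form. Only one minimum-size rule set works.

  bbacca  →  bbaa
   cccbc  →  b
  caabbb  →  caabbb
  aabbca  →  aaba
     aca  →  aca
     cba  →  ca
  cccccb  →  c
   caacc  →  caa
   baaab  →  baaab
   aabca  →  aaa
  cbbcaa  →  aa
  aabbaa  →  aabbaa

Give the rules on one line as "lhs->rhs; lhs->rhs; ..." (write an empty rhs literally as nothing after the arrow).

bc->; cb->c; cc->; ccc->b

  | bbacca => bbaa
  | cccbc => bbc => b
  | caabbb
  | aabbca => aaba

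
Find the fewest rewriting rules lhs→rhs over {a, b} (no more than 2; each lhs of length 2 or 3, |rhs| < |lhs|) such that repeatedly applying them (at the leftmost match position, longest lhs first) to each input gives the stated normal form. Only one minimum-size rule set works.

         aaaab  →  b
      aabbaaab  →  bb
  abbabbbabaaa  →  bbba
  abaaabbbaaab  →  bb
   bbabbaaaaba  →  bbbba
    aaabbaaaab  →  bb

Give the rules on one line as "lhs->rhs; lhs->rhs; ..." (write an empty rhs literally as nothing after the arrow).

  | aaaab => aab => b
  | aabbaaab => bbaaab => bbab => bb
  | abbabbbabaaa => babbbabaaa => bbbabaaa => bbbaaa => bbba
  | abaaabbbaaab => aaabbbaaab => abbbaaab => bbaaab => bbab => bb

aa->; ab->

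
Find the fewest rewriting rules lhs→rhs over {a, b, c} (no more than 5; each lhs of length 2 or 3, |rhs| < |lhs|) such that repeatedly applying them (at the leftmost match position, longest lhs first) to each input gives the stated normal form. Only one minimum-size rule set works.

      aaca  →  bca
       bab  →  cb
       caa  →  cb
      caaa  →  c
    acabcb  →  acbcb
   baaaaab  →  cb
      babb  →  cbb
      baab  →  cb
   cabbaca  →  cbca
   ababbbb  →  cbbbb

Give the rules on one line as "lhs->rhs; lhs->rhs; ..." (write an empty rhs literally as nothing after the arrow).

  | aaca => bca
  | bab => cb
  | caa => cb
  | caaa => cba => cc => c

aa->b; ab->b; ba->c; cc->c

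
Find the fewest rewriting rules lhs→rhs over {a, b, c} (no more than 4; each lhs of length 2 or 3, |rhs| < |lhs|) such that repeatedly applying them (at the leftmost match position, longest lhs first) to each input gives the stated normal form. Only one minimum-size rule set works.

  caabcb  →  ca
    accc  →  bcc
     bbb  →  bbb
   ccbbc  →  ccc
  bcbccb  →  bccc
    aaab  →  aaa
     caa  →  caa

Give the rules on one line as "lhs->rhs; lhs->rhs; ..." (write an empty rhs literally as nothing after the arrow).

ab->a; ac->b; cb->c

  | caabcb => caacb => cabb => cab => ca
  | accc => bcc
  | bbb
  | ccbbc => ccbc => ccc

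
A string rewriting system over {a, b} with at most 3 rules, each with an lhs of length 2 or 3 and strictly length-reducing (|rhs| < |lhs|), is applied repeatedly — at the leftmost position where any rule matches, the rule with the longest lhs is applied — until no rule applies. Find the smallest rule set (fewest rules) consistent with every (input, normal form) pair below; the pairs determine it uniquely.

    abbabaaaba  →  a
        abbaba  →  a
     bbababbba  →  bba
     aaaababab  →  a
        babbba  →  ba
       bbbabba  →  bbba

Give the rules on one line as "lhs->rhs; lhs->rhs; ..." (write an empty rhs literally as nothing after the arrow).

  | abbabaaaba => ababaaaba => aabaaaba => abaaaba => aaaaba => aaaba => aaba => aba => aa => a
  | abbaba => ababa => aaba => aba => aa => a
  | bbababbba => bbaabbba => bbabbba => bbabba => bbaba => bbaa => bba
  | aaaababab => aaababab => aababab => ababab => aabab => abab => aab => ab => a

aa->a; ab->a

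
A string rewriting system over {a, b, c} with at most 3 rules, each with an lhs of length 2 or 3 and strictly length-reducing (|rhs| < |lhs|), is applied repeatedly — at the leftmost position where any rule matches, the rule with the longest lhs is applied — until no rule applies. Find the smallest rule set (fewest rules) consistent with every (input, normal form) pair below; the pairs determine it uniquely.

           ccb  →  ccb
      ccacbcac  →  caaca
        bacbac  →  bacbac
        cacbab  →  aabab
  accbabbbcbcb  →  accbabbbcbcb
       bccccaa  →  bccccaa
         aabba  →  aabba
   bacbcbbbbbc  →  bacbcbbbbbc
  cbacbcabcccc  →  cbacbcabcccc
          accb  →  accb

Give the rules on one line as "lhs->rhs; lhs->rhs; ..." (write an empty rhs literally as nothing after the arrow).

baa->ca; cac->aa

  | ccb
  | ccacbcac => caabcac => caabaa => caaca
  | bacbac
  | cacbab => aabab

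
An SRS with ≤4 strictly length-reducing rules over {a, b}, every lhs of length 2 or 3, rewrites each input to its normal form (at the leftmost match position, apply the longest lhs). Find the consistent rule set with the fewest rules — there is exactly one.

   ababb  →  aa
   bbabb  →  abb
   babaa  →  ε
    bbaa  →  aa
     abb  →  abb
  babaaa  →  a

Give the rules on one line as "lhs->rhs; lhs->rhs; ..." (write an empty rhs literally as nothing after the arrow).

aaa->; aab->aa; ba->a

  | ababb => aabb => aab => aa
  | bbabb => babb => abb
  | babaa => abaa => aaa => ε
  | bbaa => baa => aa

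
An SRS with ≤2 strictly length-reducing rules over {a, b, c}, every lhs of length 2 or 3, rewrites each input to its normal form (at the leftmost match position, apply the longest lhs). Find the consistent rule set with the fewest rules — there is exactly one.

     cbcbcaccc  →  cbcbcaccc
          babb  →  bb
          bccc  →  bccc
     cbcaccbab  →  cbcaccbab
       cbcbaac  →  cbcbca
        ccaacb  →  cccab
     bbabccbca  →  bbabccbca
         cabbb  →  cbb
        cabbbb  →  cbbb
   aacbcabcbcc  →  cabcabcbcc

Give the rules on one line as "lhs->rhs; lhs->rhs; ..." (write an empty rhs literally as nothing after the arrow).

aac->ca; abb->b

  | cbcbcaccc
  | babb => bb
  | bccc
  | cbcaccbab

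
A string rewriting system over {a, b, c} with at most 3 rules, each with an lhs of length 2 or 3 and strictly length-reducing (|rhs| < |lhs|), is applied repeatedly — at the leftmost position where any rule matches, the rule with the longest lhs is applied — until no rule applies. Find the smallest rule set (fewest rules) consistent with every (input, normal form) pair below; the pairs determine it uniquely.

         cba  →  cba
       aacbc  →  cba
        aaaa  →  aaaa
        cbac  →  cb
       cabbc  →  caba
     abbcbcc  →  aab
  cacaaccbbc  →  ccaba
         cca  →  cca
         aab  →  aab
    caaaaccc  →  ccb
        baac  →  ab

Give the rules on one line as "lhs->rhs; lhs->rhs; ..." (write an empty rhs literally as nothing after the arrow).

  | cba
  | aacbc => cbbc => cba
  | aaaa
  | cbac => cb

aac->cb; ac->; bc->a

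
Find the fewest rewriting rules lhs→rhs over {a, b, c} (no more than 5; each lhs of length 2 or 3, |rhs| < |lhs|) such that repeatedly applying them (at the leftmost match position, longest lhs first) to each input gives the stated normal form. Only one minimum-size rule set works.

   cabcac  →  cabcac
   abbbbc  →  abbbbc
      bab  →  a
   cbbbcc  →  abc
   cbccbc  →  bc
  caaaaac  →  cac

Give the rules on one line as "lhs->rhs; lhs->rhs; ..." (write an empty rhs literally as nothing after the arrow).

aa->; ba->c; cb->a; cc->a

  | cabcac
  | abbbbc
  | bab => cb => a
  | cbbbcc => abbcc => abba => abc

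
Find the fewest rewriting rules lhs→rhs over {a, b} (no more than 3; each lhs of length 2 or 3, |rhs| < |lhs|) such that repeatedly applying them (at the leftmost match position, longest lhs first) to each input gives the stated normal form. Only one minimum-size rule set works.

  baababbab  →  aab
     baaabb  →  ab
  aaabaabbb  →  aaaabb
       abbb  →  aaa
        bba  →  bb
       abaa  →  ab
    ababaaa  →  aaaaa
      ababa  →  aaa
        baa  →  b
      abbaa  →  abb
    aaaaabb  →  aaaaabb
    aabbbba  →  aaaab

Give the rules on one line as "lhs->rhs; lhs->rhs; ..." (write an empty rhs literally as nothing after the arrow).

ba->b; bab->a; bbb->aa

  | baababbab => bababbab => aabbab => aaba => aab
  | baaabb => baabb => babb => ab
  | aaabaabbb => aaababbb => aaaabb
  | abbb => aaa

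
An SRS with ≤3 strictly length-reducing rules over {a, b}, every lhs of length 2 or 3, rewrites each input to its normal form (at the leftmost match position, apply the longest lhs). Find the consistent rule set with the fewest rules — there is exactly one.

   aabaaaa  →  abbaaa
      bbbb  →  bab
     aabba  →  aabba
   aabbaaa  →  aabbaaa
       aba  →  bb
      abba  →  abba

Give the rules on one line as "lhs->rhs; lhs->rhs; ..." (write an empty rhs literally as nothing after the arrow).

  | aabaaaa => abbaaa
  | bbbb => bab
  | aabba
  | aabbaaa

aba->bb; bbb->ba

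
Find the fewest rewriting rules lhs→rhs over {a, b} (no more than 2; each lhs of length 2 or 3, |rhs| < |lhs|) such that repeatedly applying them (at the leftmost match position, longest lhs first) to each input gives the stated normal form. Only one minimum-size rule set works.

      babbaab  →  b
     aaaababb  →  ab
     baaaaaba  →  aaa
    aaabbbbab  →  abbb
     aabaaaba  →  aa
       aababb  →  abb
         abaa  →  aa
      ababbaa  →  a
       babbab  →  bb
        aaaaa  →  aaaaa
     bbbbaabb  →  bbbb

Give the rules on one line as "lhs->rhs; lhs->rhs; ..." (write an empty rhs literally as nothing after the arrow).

  | babbaab => bbaab => bab => b
  | aaaababb => aaabb => ab
  | baaaaaba => aaaaba => aaa
  | aaabbbbab => abbbab => abbb

aab->; ba->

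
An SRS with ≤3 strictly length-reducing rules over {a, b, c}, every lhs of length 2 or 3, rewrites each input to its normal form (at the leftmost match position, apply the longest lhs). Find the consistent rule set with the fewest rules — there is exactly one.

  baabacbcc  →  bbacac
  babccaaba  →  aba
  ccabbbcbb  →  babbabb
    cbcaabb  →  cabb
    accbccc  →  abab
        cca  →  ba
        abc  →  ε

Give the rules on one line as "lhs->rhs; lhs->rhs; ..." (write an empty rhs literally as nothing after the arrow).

aa->; bc->a; cc->b

  | baabacbcc => bbacbcc => bbacac
  | babccaaba => baacaaba => bcaaba => aaaba => aba
  | ccabbbcbb => babbbcbb => babbabb
  | cbcaabb => caaabb => cabb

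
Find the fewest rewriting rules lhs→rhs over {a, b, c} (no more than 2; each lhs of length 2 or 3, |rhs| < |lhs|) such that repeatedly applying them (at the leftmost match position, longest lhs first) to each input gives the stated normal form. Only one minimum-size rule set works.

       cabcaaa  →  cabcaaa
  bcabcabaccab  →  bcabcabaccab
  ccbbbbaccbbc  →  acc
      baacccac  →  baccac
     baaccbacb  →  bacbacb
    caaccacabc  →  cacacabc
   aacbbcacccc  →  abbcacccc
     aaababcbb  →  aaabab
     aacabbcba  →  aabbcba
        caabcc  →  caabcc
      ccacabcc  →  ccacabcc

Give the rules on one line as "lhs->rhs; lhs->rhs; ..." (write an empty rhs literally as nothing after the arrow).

  | cabcaaa
  | bcabcabaccab
  | ccbbbbaccbbc => cbbaccbbc => accbbc => acc
  | baacccac => baccac

aac->a; cbb->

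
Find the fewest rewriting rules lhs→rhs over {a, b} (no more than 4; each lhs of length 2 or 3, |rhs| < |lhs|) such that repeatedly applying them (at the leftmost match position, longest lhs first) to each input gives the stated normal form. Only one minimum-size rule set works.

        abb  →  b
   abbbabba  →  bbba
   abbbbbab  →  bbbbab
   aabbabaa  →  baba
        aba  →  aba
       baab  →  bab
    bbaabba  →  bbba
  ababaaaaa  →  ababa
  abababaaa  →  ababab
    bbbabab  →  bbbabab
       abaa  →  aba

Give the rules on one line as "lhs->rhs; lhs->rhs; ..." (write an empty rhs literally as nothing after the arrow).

  | abb => b
  | abbbabba => bbabba => bbba
  | abbbbbab => bbbbab
  | aabbabaa => abbabaa => babaa => baba

aa->a; aaa->; abb->b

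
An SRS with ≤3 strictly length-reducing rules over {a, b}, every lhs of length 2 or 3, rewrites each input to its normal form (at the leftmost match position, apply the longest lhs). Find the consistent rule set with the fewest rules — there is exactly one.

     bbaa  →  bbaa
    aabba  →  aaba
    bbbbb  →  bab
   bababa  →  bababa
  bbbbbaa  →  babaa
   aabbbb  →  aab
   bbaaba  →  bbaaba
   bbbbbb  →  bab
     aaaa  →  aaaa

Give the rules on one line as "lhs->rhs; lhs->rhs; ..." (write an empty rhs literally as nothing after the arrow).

abb->ab; bbb->ba

  | bbaa
  | aabba => aaba
  | bbbbb => babb => bab
  | bababa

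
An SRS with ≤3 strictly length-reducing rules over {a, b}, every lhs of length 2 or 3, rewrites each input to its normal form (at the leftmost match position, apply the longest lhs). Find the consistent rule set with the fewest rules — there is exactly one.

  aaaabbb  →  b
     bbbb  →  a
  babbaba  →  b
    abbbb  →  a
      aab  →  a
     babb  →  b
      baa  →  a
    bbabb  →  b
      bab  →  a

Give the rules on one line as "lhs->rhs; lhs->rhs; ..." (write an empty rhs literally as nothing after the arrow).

  | aaaabbb => baabbb => bbbbb => abbb => bbb => ab => b
  | bbbb => abb => bb => a
  | babbaba => bbbaba => ababa => baba => bba => aa => b
  | abbbb => bbbb => abb => bb => a

aa->b; ab->b; bb->a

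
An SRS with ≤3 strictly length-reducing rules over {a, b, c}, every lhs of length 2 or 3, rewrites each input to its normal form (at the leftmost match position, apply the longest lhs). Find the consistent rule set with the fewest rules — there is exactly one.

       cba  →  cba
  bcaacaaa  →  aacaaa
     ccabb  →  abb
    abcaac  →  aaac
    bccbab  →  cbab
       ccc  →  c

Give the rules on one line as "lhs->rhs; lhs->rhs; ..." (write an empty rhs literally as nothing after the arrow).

  | cba
  | bcaacaaa => aacaaa
  | ccabb => abb
  | abcaac => aaac

bc->; cc->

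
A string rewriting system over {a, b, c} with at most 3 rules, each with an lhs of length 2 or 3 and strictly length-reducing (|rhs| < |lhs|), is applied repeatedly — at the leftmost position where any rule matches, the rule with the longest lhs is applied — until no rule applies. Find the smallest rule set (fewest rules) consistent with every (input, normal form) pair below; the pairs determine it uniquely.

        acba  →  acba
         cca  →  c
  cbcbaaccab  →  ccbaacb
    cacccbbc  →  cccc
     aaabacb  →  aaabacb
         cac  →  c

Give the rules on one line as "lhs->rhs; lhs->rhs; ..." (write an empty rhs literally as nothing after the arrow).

  | acba
  | cca => c
  | cbcbaaccab => ccbaaccab => ccbaacb
  | cacccbbc => cccbbc => cccbc => cccc

bc->c; ca->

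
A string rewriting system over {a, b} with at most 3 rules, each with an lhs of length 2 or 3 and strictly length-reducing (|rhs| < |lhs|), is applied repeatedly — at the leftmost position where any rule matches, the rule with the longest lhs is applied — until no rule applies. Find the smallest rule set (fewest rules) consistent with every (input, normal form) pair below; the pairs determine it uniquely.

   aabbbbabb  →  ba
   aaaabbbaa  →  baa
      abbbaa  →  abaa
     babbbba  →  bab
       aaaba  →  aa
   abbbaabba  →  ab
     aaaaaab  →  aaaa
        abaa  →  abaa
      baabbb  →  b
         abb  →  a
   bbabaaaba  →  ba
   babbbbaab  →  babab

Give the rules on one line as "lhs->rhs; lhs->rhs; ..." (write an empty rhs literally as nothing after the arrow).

  | aabbbbabb => bbbabb => babb => ba
  | aaaabbbaa => aabbaa => baa
  | abbbaa => abaa
  | babbbba => babba => bab

aab->; bb->; bba->b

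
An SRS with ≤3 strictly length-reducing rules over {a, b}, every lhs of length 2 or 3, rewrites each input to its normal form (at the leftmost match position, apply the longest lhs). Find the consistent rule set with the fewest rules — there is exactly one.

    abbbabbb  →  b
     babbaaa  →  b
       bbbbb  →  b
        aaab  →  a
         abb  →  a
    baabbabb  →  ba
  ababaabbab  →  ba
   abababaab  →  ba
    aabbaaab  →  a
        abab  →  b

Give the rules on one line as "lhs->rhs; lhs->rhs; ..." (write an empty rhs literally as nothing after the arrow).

  | abbbabbb => abbabbb => ababbb => aabbb => bbb => b
  | babbaaa => babaaa => baaaa => baa => b
  | bbbbb => bbb => b
  | aaab => ab => a

aa->; ab->a; bb->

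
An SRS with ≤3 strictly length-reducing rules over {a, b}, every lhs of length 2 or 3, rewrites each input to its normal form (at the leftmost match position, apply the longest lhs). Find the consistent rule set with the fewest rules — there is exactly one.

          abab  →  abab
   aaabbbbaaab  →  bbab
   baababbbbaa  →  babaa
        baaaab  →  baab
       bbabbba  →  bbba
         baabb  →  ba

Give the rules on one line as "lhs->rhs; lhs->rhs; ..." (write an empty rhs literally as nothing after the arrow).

aaa->a; abb->

  | abab
  | aaabbbbaaab => abbbbaaab => bbaaab => bbab
  | baababbbbaa => baabbbaa => babaa
  | baaaab => baab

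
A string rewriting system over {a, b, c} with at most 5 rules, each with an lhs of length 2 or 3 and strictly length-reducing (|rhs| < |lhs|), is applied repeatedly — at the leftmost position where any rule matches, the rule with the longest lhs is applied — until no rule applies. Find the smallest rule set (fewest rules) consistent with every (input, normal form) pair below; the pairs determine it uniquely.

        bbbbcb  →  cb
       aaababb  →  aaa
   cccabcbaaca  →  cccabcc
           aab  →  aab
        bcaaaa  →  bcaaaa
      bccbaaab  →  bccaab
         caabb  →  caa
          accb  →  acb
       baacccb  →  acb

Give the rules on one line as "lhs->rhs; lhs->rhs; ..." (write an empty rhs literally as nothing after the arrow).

aca->c; acc->ac; ba->; bb->

  | bbbbcb => bbcb => cb
  | aaababb => aaabb => aaa
  | cccabcbaaca => cccabcaca => cccabcc
  | aab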